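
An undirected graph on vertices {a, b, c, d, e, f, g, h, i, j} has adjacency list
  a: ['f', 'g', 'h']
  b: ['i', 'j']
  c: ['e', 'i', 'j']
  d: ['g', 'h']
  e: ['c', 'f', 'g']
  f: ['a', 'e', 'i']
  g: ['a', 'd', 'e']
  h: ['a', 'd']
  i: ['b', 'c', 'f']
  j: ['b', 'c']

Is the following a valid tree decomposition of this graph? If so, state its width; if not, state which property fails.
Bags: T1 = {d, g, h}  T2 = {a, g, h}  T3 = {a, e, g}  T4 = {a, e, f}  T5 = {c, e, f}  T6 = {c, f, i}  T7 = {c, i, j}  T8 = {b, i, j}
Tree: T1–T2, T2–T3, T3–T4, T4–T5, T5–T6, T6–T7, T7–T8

Yes; width 2.

Vertex coverage: the bags together contain {a, b, c, d, e, f, g, h, i, j}, the full vertex set. Edge coverage: each edge of G has both endpoints in at least one bag. Running intersection: for every vertex, the bags containing it form a connected subtree. All three properties hold, so this is a valid tree decomposition of width max|bag| − 1 = 2, and hence tw(G) ≤ 2.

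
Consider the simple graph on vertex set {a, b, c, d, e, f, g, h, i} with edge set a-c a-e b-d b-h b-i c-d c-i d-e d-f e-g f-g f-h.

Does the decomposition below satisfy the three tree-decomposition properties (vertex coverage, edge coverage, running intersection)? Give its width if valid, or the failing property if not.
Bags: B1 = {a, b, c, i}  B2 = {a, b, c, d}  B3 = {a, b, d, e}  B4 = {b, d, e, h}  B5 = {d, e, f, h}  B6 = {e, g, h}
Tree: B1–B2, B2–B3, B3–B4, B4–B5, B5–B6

No — edge (f,g) lies in no bag.

A tree decomposition must satisfy three properties: every vertex lies in some bag; for every edge, both endpoints lie together in some bag; and for every vertex, the bags containing it form a connected subtree. Here edge (f,g) lies in no bag, so the decomposition is invalid.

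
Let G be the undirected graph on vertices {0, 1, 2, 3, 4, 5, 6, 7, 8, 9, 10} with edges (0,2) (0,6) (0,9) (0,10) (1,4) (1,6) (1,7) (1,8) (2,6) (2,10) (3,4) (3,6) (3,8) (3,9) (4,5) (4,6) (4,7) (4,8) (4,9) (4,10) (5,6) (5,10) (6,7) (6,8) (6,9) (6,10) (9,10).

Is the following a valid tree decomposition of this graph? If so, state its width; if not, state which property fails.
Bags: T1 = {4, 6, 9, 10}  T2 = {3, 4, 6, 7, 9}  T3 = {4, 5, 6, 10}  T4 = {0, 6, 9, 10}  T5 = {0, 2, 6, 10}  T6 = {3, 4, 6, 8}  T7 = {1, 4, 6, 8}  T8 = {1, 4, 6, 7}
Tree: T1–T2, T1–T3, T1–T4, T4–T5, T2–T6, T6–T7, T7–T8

A tree decomposition must satisfy three properties: every vertex lies in some bag; for every edge, both endpoints lie together in some bag; and for every vertex, the bags containing it form a connected subtree. Here bags containing vertex 7 are not connected in the tree, so the decomposition is invalid.

No — bags containing vertex 7 are not connected in the tree.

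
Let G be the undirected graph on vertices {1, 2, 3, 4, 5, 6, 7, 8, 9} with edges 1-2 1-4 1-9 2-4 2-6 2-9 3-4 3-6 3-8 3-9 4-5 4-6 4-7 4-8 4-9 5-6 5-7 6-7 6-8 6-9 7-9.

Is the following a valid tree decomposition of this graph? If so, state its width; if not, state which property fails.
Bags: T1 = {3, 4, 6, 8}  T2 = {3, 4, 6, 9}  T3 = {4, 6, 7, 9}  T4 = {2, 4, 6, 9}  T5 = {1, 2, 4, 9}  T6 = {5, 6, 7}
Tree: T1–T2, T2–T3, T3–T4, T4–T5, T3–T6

No — edge (4,5) lies in no bag.

A tree decomposition must satisfy three properties: every vertex lies in some bag; for every edge, both endpoints lie together in some bag; and for every vertex, the bags containing it form a connected subtree. Here edge (4,5) lies in no bag, so the decomposition is invalid.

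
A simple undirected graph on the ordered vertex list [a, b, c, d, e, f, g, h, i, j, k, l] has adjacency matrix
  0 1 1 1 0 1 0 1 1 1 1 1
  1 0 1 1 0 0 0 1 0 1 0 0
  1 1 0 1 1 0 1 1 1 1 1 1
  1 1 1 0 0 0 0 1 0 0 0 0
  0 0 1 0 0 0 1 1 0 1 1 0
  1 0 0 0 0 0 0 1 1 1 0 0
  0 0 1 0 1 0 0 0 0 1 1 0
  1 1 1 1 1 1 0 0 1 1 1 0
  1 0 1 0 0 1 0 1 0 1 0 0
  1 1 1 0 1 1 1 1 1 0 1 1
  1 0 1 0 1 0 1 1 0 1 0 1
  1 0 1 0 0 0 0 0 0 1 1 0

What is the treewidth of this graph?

4

A width-4 tree decomposition is:
Bags: B1 = {a, c, h, j, k}  B2 = {a, b, c, h, j}  B3 = {a, b, c, d, h}  B4 = {a, c, h, i, j}  B5 = {a, c, j, k, l}  B6 = {c, e, h, j, k}  B7 = {c, e, g, j, k}  B8 = {a, f, h, i, j}
Tree: B1–B2, B2–B3, B1–B4, B1–B5, B1–B6, B6–B7, B4–B8
Every bag has size at most 5, so the width is 5 − 1 = 4 and tw(G) ≤ 4. On the other hand G contains the 5-clique {a, b, c, d, h}. A clique must lie in a single bag of any decomposition, so no decomposition can have width below 4. The upper and lower bounds meet at 4, so that is the treewidth.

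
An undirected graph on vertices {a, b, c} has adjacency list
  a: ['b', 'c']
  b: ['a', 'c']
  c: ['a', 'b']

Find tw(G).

A width-2 tree decomposition is:
Bags: B1 = {a, b, c}
Tree: (single bag)
A single bag containing all 3 vertices is trivially a valid decomposition of width 2. For the lower bound, the 3 vertices {a, b, c} are pairwise adjacent, and any tree decomposition puts a clique entirely inside one bag — forcing width ≥ 2. The upper and lower bounds meet at 2, so that is the treewidth.

2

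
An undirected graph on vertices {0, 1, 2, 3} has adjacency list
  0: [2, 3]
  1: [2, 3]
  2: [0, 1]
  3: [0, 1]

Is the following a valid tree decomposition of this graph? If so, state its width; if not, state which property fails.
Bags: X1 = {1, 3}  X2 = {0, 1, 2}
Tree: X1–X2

A tree decomposition must satisfy three properties: every vertex lies in some bag; for every edge, both endpoints lie together in some bag; and for every vertex, the bags containing it form a connected subtree. Here edge (0,3) lies in no bag, so the decomposition is invalid.

No — edge (0,3) lies in no bag.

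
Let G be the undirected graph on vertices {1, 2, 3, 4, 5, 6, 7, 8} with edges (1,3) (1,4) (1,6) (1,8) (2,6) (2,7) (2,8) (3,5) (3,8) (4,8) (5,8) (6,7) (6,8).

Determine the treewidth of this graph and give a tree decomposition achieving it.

The largest bag has 3 vertices, giving width 2; this decomposition certifies tw(G) ≤ 2. Conversely, {1, 3, 8} is a clique of size 3, and the vertices of any clique must share a bag in every tree decomposition; so some bag has ≥ 3 vertices and tw(G) ≥ 2. Hence tw(G) = 2 exactly.

Treewidth 2.
One such decomposition:
Bags: B1 = {1, 3, 8}  B2 = {3, 5, 8}  B3 = {1, 6, 8}  B4 = {2, 6, 8}  B5 = {2, 6, 7}  B6 = {1, 4, 8}
Tree: B1–B2, B1–B3, B3–B4, B4–B5, B1–B6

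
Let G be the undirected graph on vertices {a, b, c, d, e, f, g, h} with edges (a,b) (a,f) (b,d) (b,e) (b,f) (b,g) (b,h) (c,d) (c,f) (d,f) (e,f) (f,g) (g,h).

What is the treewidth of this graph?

A width-2 tree decomposition is:
Bags: B1 = {b, f, g}  B2 = {a, b, f}  B3 = {b, d, f}  B4 = {b, e, f}  B5 = {c, d, f}  B6 = {b, g, h}
Tree: B1–B2, B2–B3, B2–B4, B3–B5, B1–B6
Each bag holds 3 vertices, so the decomposition has width 2, which upper-bounds the treewidth. On the other hand G contains the 3-clique {b, g, h}. A clique must lie in a single bag of any decomposition, so no decomposition can have width below 2. Therefore the treewidth is 2.

2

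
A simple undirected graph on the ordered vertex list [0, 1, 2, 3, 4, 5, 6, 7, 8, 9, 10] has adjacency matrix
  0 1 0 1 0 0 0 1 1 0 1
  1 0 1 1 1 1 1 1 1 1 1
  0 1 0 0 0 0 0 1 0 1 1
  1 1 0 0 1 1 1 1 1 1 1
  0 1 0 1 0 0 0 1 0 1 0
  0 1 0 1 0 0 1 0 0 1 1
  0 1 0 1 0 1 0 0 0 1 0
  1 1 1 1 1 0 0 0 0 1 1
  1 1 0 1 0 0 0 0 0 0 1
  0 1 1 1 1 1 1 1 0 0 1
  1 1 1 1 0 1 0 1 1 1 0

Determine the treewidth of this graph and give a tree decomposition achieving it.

Treewidth 4.
One optimal decomposition is:
Bags: B1 = {1, 3, 5, 9, 10}  B2 = {1, 3, 7, 9, 10}  B3 = {1, 2, 7, 9, 10}  B4 = {0, 1, 3, 7, 10}  B5 = {1, 3, 5, 6, 9}  B6 = {1, 3, 4, 7, 9}  B7 = {0, 1, 3, 8, 10}
Tree: B1–B2, B2–B3, B2–B4, B1–B5, B2–B6, B4–B7

Each bag holds 5 vertices, so the decomposition has width 4, which upper-bounds the treewidth. On the other hand G contains the 5-clique {1, 2, 7, 9, 10}. A clique must lie in a single bag of any decomposition, so no decomposition can have width below 4. Therefore the treewidth is 4.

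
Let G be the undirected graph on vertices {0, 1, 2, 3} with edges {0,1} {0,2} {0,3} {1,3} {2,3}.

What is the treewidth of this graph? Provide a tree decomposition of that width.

Treewidth 2.
One such decomposition:
Bags: B1 = {0, 1, 3}  B2 = {0, 2, 3}
Tree: B1–B2

Each bag holds 3 vertices, so the decomposition has width 2, which upper-bounds the treewidth. For the lower bound, the 3 vertices {0, 1, 3} are pairwise adjacent, and any tree decomposition puts a clique entirely inside one bag — forcing width ≥ 2. Therefore the treewidth is 2.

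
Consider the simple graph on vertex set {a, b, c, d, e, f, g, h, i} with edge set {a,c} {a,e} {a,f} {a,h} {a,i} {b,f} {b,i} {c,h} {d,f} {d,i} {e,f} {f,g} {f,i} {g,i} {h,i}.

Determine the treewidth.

2

A width-2 tree decomposition is:
Bags: B1 = {b, f, i}  B2 = {d, f, i}  B3 = {a, f, i}  B4 = {a, e, f}  B5 = {a, h, i}  B6 = {f, g, i}  B7 = {a, c, h}
Tree: B1–B2, B1–B3, B3–B4, B3–B5, B3–B6, B5–B7
Every bag has size at most 3, so the width is 3 − 1 = 2 and tw(G) ≤ 2. On the other hand G contains the 3-clique {a, c, h}. A clique must lie in a single bag of any decomposition, so no decomposition can have width below 2. Therefore the treewidth is 2.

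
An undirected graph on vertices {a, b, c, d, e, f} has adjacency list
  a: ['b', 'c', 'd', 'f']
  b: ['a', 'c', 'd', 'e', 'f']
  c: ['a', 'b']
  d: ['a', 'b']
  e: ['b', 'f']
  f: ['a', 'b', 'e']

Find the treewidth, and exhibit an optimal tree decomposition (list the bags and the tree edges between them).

Each bag holds 3 vertices, so the decomposition has width 2, which upper-bounds the treewidth. For the lower bound, the 3 vertices {b, e, f} are pairwise adjacent, and any tree decomposition puts a clique entirely inside one bag — forcing width ≥ 2. Hence tw(G) = 2 exactly.

Treewidth 2.
One optimal decomposition is:
Bags: B1 = {a, b, c}  B2 = {a, b, d}  B3 = {a, b, f}  B4 = {b, e, f}
Tree: B1–B2, B1–B3, B3–B4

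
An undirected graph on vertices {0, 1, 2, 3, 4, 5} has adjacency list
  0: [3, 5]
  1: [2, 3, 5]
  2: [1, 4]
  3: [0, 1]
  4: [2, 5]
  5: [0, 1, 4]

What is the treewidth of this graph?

A width-2 tree decomposition is:
Bags: B1 = {2, 4, 5}  B2 = {1, 2, 5}  B3 = {0, 1, 5}  B4 = {0, 1, 3}
Tree: B1–B2, B2–B3, B3–B4
Each bag holds 3 vertices, so the decomposition has width 2, which upper-bounds the treewidth. Since 4–2–1–5–4 is a cycle in G, G is not acyclic. Forests are exactly the graphs of treewidth ≤ 1, so tw(G) ≥ 2. Hence tw(G) = 2 exactly.

2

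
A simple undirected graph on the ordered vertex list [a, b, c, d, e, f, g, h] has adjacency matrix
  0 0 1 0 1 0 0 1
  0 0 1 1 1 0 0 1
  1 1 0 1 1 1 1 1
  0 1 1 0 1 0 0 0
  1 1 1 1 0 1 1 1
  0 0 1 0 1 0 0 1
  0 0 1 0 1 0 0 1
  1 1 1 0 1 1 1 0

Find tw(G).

A width-3 tree decomposition is:
Bags: B1 = {a, c, e, h}  B2 = {b, c, e, h}  B3 = {b, c, d, e}  B4 = {c, e, f, h}  B5 = {c, e, g, h}
Tree: B1–B2, B2–B3, B1–B4, B2–B5
The largest bag has 4 vertices, giving width 3; this decomposition certifies tw(G) ≤ 3. Conversely, {b, c, d, e} is a clique of size 4, and the vertices of any clique must share a bag in every tree decomposition; so some bag has ≥ 4 vertices and tw(G) ≥ 3. The upper and lower bounds meet at 3, so that is the treewidth.

3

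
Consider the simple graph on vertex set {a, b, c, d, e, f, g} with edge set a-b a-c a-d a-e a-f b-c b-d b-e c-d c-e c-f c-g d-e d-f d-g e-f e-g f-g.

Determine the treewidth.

A width-4 tree decomposition is:
Bags: B1 = {a, b, c, d, e}  B2 = {a, c, d, e, f}  B3 = {c, d, e, f, g}
Tree: B1–B2, B2–B3
Every bag has size at most 5, so the width is 5 − 1 = 4 and tw(G) ≤ 4. Conversely, {c, d, e, f, g} is a clique of size 5, and the vertices of any clique must share a bag in every tree decomposition; so some bag has ≥ 5 vertices and tw(G) ≥ 4. Therefore the treewidth is 4.

4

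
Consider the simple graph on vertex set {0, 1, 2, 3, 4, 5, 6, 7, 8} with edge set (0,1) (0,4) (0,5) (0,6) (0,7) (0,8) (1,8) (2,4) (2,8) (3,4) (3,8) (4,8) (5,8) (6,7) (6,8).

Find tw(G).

A width-2 tree decomposition is:
Bags: B1 = {0, 4, 8}  B2 = {2, 4, 8}  B3 = {0, 6, 8}  B4 = {0, 1, 8}  B5 = {0, 6, 7}  B6 = {0, 5, 8}  B7 = {3, 4, 8}
Tree: B1–B2, B1–B3, B1–B4, B3–B5, B4–B6, B1–B7
Each bag holds 3 vertices, so the decomposition has width 2, which upper-bounds the treewidth. On the other hand G contains the 3-clique {0, 1, 8}. A clique must lie in a single bag of any decomposition, so no decomposition can have width below 2. The upper and lower bounds meet at 2, so that is the treewidth.

2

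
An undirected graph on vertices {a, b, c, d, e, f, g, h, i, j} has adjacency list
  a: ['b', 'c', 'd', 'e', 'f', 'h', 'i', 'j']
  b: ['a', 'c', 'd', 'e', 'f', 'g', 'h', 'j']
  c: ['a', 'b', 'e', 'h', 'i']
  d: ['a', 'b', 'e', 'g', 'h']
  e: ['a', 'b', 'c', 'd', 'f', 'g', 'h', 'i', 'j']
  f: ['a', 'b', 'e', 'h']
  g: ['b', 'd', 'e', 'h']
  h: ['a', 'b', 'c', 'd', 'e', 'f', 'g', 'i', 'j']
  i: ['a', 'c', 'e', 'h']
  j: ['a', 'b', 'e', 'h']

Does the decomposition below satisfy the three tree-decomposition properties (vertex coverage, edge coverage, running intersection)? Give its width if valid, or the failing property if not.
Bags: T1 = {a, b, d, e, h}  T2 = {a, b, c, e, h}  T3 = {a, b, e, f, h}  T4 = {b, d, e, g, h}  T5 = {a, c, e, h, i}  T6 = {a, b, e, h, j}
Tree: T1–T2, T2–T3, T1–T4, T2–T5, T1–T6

Yes; width 4.

Checking the three conditions: (i) the bags cover all of {a, b, c, d, e, f, g, h, i, j}; (ii) for each edge, some bag contains both endpoints; (iii) the bags containing any fixed vertex form a subtree. All hold, so the decomposition is valid with width 5 − 1 = 4.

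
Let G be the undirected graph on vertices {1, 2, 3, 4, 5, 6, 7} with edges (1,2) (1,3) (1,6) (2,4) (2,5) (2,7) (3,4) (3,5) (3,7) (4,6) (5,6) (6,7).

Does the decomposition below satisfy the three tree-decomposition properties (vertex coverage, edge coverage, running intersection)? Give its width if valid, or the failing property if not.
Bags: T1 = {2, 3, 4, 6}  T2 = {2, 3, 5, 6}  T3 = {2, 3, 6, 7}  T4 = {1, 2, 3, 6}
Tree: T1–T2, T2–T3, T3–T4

Checking the three conditions: (i) the bags cover all of {1, 2, 3, 4, 5, 6, 7}; (ii) for each edge, some bag contains both endpoints; (iii) the bags containing any fixed vertex form a subtree. All hold, so the decomposition is valid with width 4 − 1 = 3.

Yes; width 3.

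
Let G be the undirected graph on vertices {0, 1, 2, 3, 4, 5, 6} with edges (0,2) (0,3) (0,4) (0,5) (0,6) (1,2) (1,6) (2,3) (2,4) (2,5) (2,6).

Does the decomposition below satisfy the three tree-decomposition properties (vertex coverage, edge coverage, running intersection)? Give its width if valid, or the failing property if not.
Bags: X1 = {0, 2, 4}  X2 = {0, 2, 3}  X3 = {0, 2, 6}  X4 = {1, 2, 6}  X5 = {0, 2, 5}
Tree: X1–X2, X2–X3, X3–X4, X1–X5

Every vertex of G appears in some bag (union = {0, 1, 2, 3, 4, 5, 6}); every edge is covered by a bag; and for each vertex v the set of bags containing v is connected in the bag tree. The decomposition is therefore valid. The largest bag has 3 vertices, so the width is 2.

Yes; width 2.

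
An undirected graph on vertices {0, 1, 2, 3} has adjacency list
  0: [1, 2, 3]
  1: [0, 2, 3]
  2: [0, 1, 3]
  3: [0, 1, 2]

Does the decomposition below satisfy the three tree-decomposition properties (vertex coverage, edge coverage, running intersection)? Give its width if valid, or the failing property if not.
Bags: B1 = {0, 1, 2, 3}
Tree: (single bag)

Yes; width 3.

Vertex coverage: the bags together contain {0, 1, 2, 3}, the full vertex set. Edge coverage: each edge of G has both endpoints in at least one bag. Running intersection: for every vertex, the bags containing it form a connected subtree. All three properties hold, so this is a valid tree decomposition of width max|bag| − 1 = 3, and hence tw(G) ≤ 3.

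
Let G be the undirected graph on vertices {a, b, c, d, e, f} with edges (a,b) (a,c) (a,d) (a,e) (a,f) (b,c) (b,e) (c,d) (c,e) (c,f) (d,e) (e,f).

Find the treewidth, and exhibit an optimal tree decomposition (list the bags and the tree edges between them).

Each bag holds 4 vertices, so the decomposition has width 3, which upper-bounds the treewidth. For the lower bound, the 4 vertices {a, c, d, e} are pairwise adjacent, and any tree decomposition puts a clique entirely inside one bag — forcing width ≥ 3. Therefore the treewidth is 3.

Treewidth 3.
One optimal decomposition is:
Bags: B1 = {a, c, d, e}  B2 = {a, b, c, e}  B3 = {a, c, e, f}
Tree: B1–B2, B2–B3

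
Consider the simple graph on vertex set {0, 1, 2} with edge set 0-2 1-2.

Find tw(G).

1

A width-1 tree decomposition is:
Bags: B1 = {0, 2}  B2 = {1, 2}
Tree: B1–B2
Each bag holds 2 vertices, so the decomposition has width 1, which upper-bounds the treewidth. Since G has at least one edge (e.g. 0–2), it is not an edgeless graph, so tw(G) ≥ 1. Hence tw(G) = 1 exactly.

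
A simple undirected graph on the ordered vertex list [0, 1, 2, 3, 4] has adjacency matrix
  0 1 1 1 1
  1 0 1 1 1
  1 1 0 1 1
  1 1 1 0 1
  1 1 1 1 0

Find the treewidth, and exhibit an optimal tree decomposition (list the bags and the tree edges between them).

A single bag containing all 5 vertices is trivially a valid decomposition of width 4. For the lower bound, the 5 vertices {0, 1, 2, 3, 4} are pairwise adjacent, and any tree decomposition puts a clique entirely inside one bag — forcing width ≥ 4. The upper and lower bounds meet at 4, so that is the treewidth.

Treewidth 4.
Bags: B1 = {0, 1, 2, 3, 4}
Tree: (single bag)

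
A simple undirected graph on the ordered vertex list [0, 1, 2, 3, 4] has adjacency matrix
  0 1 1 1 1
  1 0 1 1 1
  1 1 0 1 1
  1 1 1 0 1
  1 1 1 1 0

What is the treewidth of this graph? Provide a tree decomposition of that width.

Treewidth 4.
One such decomposition:
Bags: B1 = {0, 1, 2, 3, 4}
Tree: (single bag)

A single bag containing all 5 vertices is trivially a valid decomposition of width 4. Conversely, {0, 1, 2, 3, 4} is a clique of size 5, and the vertices of any clique must share a bag in every tree decomposition; so some bag has ≥ 5 vertices and tw(G) ≥ 4. Therefore the treewidth is 4.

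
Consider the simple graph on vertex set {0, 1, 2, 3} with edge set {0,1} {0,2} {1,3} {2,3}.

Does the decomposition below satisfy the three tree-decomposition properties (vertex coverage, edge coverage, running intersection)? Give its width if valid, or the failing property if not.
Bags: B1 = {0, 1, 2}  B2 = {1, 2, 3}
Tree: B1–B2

Every vertex of G appears in some bag (union = {0, 1, 2, 3}); every edge is covered by a bag; and for each vertex v the set of bags containing v is connected in the bag tree. The decomposition is therefore valid. The largest bag has 3 vertices, so the width is 2.

Yes; width 2.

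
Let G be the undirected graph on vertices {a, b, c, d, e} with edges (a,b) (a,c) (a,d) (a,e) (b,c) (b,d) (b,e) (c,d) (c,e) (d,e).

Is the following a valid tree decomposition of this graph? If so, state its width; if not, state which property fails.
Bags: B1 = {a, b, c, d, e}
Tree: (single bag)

Checking the three conditions: (i) the bags cover all of {a, b, c, d, e}; (ii) for each edge, some bag contains both endpoints; (iii) the bags containing any fixed vertex form a subtree. All hold, so the decomposition is valid with width 5 − 1 = 4.

Yes; width 4.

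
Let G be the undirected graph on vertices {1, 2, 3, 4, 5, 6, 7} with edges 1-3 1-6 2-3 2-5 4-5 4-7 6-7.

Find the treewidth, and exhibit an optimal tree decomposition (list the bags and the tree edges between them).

Every bag has size at most 3, so the width is 3 − 1 = 2 and tw(G) ≤ 2. Since 5–2–3–1–6–7–4–5 is a cycle in G, G is not acyclic. Forests are exactly the graphs of treewidth ≤ 1, so tw(G) ≥ 2. Therefore the treewidth is 2.

Treewidth 2.
Bags: B1 = {2, 3, 5}  B2 = {1, 3, 5}  B3 = {1, 5, 6}  B4 = {5, 6, 7}  B5 = {4, 5, 7}
Tree: B1–B2, B2–B3, B3–B4, B4–B5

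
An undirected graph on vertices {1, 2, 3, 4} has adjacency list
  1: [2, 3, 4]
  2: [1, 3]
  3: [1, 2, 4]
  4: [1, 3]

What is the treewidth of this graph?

2

A width-2 tree decomposition is:
Bags: B1 = {1, 3, 4}  B2 = {1, 2, 3}
Tree: B1–B2
The largest bag has 3 vertices, giving width 2; this decomposition certifies tw(G) ≤ 2. On the other hand G contains the 3-clique {1, 2, 3}. A clique must lie in a single bag of any decomposition, so no decomposition can have width below 2. The upper and lower bounds meet at 2, so that is the treewidth.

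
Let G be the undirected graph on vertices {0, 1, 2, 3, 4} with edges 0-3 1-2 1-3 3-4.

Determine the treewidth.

1

A width-1 tree decomposition is:
Bags: B1 = {0, 3}  B2 = {1, 3}  B3 = {1, 2}  B4 = {3, 4}
Tree: B1–B2, B2–B3, B1–B4
Each bag holds 2 vertices, so the decomposition has width 1, which upper-bounds the treewidth. G has an edge, so its treewidth is at least 1. Hence tw(G) = 1 exactly.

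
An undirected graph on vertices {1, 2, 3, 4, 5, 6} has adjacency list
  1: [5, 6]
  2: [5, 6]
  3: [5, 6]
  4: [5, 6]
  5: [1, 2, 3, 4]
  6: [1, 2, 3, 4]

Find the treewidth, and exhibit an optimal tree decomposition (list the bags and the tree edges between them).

Treewidth 2.
One optimal decomposition is:
Bags: B1 = {4, 5, 6}  B2 = {2, 5, 6}  B3 = {1, 5, 6}  B4 = {3, 5, 6}
Tree: B1–B2, B2–B3, B3–B4

The largest bag has 3 vertices, giving width 2; this decomposition certifies tw(G) ≤ 2. For the lower bound, G contains the cycle 5–4–6–2–5, so G is not a forest; only forests have treewidth ≤ 1, hence tw(G) ≥ 2. Combining the bounds, tw(G) = 2.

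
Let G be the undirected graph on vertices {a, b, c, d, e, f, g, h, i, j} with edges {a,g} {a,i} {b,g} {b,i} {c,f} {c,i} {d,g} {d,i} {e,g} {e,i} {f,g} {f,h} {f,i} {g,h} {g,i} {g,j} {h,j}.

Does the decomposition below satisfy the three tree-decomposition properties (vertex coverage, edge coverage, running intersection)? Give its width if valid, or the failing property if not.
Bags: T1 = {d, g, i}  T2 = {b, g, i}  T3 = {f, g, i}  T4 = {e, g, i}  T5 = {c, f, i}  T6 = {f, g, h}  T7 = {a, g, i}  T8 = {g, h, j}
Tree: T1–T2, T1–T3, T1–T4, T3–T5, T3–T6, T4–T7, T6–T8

Yes; width 2.

Checking the three conditions: (i) the bags cover all of {a, b, c, d, e, f, g, h, i, j}; (ii) for each edge, some bag contains both endpoints; (iii) the bags containing any fixed vertex form a subtree. All hold, so the decomposition is valid with width 3 − 1 = 2.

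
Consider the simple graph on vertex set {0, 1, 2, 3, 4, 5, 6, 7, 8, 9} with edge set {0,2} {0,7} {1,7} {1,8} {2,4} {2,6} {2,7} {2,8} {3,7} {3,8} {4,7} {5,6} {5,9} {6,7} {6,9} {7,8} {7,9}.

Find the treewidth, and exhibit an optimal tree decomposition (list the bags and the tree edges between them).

The largest bag has 3 vertices, giving width 2; this decomposition certifies tw(G) ≤ 2. For the lower bound, the 3 vertices {5, 6, 9} are pairwise adjacent, and any tree decomposition puts a clique entirely inside one bag — forcing width ≥ 2. Hence tw(G) = 2 exactly.

Treewidth 2.
One such decomposition:
Bags: B1 = {2, 6, 7}  B2 = {2, 7, 8}  B3 = {0, 2, 7}  B4 = {1, 7, 8}  B5 = {6, 7, 9}  B6 = {3, 7, 8}  B7 = {2, 4, 7}  B8 = {5, 6, 9}
Tree: B1–B2, B1–B3, B2–B4, B1–B5, B2–B6, B2–B7, B5–B8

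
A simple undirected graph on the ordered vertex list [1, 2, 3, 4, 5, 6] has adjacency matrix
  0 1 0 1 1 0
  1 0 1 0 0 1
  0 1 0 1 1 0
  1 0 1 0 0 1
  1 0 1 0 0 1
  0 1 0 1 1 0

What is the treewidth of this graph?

3

A width-3 tree decomposition is:
Bags: B1 = {1, 3, 5, 6}  B2 = {1, 3, 4, 6}  B3 = {1, 2, 3, 6}
Tree: B1–B2, B2–B3
Each bag holds 4 vertices, so the decomposition has width 3, which upper-bounds the treewidth. For the lower bound: the 4 vertex sets {3,5}, {4,6}, {1}, {2} are disjoint, each induces a connected subgraph, and every pair is joined by at least one edge of G. Contracting each set to a single vertex therefore yields K_{4} as a minor, and since treewidth is minor-monotone, tw(G) ≥ tw(K_{4}) = 3. The upper and lower bounds meet at 3, so that is the treewidth.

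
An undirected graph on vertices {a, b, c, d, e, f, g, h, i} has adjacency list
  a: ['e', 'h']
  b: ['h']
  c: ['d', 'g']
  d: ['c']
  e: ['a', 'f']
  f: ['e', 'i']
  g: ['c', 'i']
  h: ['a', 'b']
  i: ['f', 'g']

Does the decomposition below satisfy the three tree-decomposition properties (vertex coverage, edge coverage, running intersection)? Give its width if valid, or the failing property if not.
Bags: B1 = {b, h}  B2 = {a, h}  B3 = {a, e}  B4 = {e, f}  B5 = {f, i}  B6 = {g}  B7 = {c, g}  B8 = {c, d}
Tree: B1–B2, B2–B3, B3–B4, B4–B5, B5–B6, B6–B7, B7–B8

No — edge (i,g) lies in no bag.

A tree decomposition must satisfy three properties: every vertex lies in some bag; for every edge, both endpoints lie together in some bag; and for every vertex, the bags containing it form a connected subtree. Here edge (i,g) lies in no bag, so the decomposition is invalid.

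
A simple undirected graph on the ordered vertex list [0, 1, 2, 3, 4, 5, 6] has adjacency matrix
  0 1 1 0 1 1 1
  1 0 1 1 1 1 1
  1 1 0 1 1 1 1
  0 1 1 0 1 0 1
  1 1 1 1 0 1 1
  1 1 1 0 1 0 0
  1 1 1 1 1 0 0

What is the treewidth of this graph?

A width-4 tree decomposition is:
Bags: B1 = {1, 2, 3, 4, 6}  B2 = {0, 1, 2, 4, 6}  B3 = {0, 1, 2, 4, 5}
Tree: B1–B2, B2–B3
Every bag has size at most 5, so the width is 5 − 1 = 4 and tw(G) ≤ 4. For the lower bound, the 5 vertices {0, 1, 2, 4, 5} are pairwise adjacent, and any tree decomposition puts a clique entirely inside one bag — forcing width ≥ 4. The upper and lower bounds meet at 4, so that is the treewidth.

4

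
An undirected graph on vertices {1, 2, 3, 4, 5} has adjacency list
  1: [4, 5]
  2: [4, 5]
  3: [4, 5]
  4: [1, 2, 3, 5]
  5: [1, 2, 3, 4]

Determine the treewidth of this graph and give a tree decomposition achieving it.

The largest bag has 3 vertices, giving width 2; this decomposition certifies tw(G) ≤ 2. On the other hand G contains the 3-clique {1, 4, 5}. A clique must lie in a single bag of any decomposition, so no decomposition can have width below 2. Hence tw(G) = 2 exactly.

Treewidth 2.
One such decomposition:
Bags: B1 = {2, 4, 5}  B2 = {1, 4, 5}  B3 = {3, 4, 5}
Tree: B1–B2, B1–B3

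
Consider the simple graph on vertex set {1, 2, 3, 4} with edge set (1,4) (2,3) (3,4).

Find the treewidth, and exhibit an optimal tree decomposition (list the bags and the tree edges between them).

Each bag holds 2 vertices, so the decomposition has width 1, which upper-bounds the treewidth. G has an edge, so its treewidth is at least 1. Therefore the treewidth is 1.

Treewidth 1.
One such decomposition:
Bags: B1 = {1, 4}  B2 = {3, 4}  B3 = {2, 3}
Tree: B1–B2, B2–B3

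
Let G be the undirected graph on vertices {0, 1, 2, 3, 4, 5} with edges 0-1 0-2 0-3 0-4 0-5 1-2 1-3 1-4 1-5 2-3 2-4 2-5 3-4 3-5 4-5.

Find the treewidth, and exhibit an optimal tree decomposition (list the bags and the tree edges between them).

With just one bag of size 6, the width is 6 − 1 = 5, so tw(G) ≤ 5. Conversely, {0, 1, 2, 3, 4, 5} is a clique of size 6, and the vertices of any clique must share a bag in every tree decomposition; so some bag has ≥ 6 vertices and tw(G) ≥ 5. Hence tw(G) = 5 exactly.

Treewidth 5.
One such decomposition:
Bags: B1 = {0, 1, 2, 3, 4, 5}
Tree: (single bag)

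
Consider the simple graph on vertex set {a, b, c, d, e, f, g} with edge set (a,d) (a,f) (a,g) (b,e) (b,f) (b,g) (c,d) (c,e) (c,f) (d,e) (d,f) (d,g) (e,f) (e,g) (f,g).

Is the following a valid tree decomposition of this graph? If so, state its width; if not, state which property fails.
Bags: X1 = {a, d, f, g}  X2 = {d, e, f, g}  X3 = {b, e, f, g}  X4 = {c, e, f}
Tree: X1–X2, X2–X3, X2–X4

A tree decomposition must satisfy three properties: every vertex lies in some bag; for every edge, both endpoints lie together in some bag; and for every vertex, the bags containing it form a connected subtree. Here edge (d,c) lies in no bag, so the decomposition is invalid.

No — edge (d,c) lies in no bag.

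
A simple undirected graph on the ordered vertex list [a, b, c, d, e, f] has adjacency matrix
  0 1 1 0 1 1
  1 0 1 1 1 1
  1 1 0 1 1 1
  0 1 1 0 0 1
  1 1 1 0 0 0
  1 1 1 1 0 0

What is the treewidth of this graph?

A width-3 tree decomposition is:
Bags: B1 = {b, c, d, f}  B2 = {a, b, c, f}  B3 = {a, b, c, e}
Tree: B1–B2, B2–B3
The largest bag has 4 vertices, giving width 3; this decomposition certifies tw(G) ≤ 3. For the lower bound, the 4 vertices {a, b, c, e} are pairwise adjacent, and any tree decomposition puts a clique entirely inside one bag — forcing width ≥ 3. Therefore the treewidth is 3.

3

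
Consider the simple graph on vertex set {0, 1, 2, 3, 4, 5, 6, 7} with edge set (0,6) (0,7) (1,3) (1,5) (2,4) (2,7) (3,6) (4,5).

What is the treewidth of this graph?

2

A width-2 tree decomposition is:
Bags: B1 = {0, 6, 7}  B2 = {3, 6, 7}  B3 = {1, 3, 7}  B4 = {1, 5, 7}  B5 = {4, 5, 7}  B6 = {2, 4, 7}
Tree: B1–B2, B2–B3, B3–B4, B4–B5, B5–B6
Every bag has size at most 3, so the width is 3 − 1 = 2 and tw(G) ≤ 2. For the lower bound, G contains the cycle 7–0–6–3–1–5–4–2–7, so G is not a forest; only forests have treewidth ≤ 1, hence tw(G) ≥ 2. The upper and lower bounds meet at 2, so that is the treewidth.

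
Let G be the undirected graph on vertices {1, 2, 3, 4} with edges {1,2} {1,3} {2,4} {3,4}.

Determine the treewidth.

2

A width-2 tree decomposition is:
Bags: B1 = {1, 2, 3}  B2 = {2, 3, 4}
Tree: B1–B2
The largest bag has 3 vertices, giving width 2; this decomposition certifies tw(G) ≤ 2. The edges 2–1–3–4–2 form a cycle, so G is not a tree and its treewidth is at least 2. Hence tw(G) = 2 exactly.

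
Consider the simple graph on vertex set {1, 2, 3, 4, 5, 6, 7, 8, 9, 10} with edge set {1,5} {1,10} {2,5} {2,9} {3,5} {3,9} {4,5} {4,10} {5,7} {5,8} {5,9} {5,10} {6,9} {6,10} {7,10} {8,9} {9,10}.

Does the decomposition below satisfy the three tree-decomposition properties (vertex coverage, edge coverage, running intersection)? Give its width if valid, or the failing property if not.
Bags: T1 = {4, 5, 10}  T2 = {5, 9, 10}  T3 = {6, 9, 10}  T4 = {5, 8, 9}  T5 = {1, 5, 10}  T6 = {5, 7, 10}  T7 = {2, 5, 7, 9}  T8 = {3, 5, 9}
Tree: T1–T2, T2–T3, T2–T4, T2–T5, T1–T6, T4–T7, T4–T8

No — bags containing vertex 7 are not connected in the tree.

A tree decomposition must satisfy three properties: every vertex lies in some bag; for every edge, both endpoints lie together in some bag; and for every vertex, the bags containing it form a connected subtree. Here bags containing vertex 7 are not connected in the tree, so the decomposition is invalid.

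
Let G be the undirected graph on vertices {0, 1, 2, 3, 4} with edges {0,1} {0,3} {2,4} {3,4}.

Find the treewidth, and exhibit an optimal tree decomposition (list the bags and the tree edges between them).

Treewidth 1.
One such decomposition:
Bags: B1 = {0, 1}  B2 = {0, 3}  B3 = {3, 4}  B4 = {2, 4}
Tree: B1–B2, B2–B3, B3–B4

Every bag has size at most 2, so the width is 2 − 1 = 1 and tw(G) ≤ 1. G has an edge, so its treewidth is at least 1. Combining the bounds, tw(G) = 1.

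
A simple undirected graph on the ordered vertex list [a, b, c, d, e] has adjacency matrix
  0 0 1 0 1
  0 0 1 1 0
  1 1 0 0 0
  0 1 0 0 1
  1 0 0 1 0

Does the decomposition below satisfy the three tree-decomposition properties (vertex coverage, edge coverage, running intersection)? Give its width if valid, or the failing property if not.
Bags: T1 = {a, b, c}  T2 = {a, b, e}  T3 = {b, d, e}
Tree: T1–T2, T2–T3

Checking the three conditions: (i) the bags cover all of {a, b, c, d, e}; (ii) for each edge, some bag contains both endpoints; (iii) the bags containing any fixed vertex form a subtree. All hold, so the decomposition is valid with width 3 − 1 = 2.

Yes; width 2.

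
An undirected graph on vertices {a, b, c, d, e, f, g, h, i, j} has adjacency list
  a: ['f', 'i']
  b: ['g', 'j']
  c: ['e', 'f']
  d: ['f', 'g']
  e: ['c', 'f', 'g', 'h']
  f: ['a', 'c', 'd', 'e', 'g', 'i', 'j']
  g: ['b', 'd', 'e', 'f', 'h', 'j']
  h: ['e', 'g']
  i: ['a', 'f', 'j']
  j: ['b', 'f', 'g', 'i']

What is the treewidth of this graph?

A width-2 tree decomposition is:
Bags: B1 = {f, g, j}  B2 = {e, f, g}  B3 = {c, e, f}  B4 = {b, g, j}  B5 = {f, i, j}  B6 = {e, g, h}  B7 = {d, f, g}  B8 = {a, f, i}
Tree: B1–B2, B2–B3, B1–B4, B1–B5, B2–B6, B2–B7, B5–B8
Each bag holds 3 vertices, so the decomposition has width 2, which upper-bounds the treewidth. Conversely, {e, g, h} is a clique of size 3, and the vertices of any clique must share a bag in every tree decomposition; so some bag has ≥ 3 vertices and tw(G) ≥ 2. Hence tw(G) = 2 exactly.

2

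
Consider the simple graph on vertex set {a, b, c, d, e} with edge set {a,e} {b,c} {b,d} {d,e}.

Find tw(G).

A width-1 tree decomposition is:
Bags: B1 = {a, e}  B2 = {d, e}  B3 = {b, d}  B4 = {b, c}
Tree: B1–B2, B2–B3, B3–B4
The largest bag has 2 vertices, giving width 1; this decomposition certifies tw(G) ≤ 1. Any graph with an edge has treewidth ≥ 1, and G has the edge a–e. Hence tw(G) = 1 exactly.

1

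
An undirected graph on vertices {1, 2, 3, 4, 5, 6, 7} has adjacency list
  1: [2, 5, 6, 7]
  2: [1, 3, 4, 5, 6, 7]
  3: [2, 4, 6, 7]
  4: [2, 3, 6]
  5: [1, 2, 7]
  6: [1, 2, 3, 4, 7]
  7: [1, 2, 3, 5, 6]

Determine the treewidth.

3

A width-3 tree decomposition is:
Bags: B1 = {2, 3, 6, 7}  B2 = {1, 2, 6, 7}  B3 = {1, 2, 5, 7}  B4 = {2, 3, 4, 6}
Tree: B1–B2, B2–B3, B1–B4
Every bag has size at most 4, so the width is 4 − 1 = 3 and tw(G) ≤ 3. On the other hand G contains the 4-clique {1, 2, 5, 7}. A clique must lie in a single bag of any decomposition, so no decomposition can have width below 3. The upper and lower bounds meet at 3, so that is the treewidth.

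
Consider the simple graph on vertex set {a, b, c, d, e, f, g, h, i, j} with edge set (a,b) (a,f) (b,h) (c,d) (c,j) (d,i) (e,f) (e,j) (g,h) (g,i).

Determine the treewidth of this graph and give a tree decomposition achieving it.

Treewidth 2.
One such decomposition:
Bags: B1 = {c, d, j}  B2 = {d, e, j}  B3 = {d, e, f}  B4 = {a, d, f}  B5 = {a, b, d}  B6 = {b, d, h}  B7 = {d, g, h}  B8 = {d, g, i}
Tree: B1–B2, B2–B3, B3–B4, B4–B5, B5–B6, B6–B7, B7–B8

Every bag has size at most 3, so the width is 3 − 1 = 2 and tw(G) ≤ 2. The edges d–c–j–e–f–a–b–h–g–i–d form a cycle, so G is not a tree and its treewidth is at least 2. Combining the bounds, tw(G) = 2.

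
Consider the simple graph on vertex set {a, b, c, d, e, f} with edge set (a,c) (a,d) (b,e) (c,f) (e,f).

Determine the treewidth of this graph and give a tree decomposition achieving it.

The largest bag has 2 vertices, giving width 1; this decomposition certifies tw(G) ≤ 1. Since G has at least one edge (e.g. d–a), it is not an edgeless graph, so tw(G) ≥ 1. Combining the bounds, tw(G) = 1.

Treewidth 1.
Bags: B1 = {a, d}  B2 = {a, c}  B3 = {c, f}  B4 = {e, f}  B5 = {b, e}
Tree: B1–B2, B2–B3, B3–B4, B4–B5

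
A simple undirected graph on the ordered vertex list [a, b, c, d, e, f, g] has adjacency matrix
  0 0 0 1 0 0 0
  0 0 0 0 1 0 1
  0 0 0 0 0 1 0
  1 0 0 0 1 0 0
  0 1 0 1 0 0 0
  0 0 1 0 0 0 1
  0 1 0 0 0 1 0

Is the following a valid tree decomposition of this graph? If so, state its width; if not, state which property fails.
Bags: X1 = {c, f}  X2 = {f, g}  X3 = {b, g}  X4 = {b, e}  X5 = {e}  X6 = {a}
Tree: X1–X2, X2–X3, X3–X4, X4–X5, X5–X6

A tree decomposition must satisfy three properties: every vertex lies in some bag; for every edge, both endpoints lie together in some bag; and for every vertex, the bags containing it form a connected subtree. Here vertex d appears in no bag, so the decomposition is invalid.

No — vertex d appears in no bag.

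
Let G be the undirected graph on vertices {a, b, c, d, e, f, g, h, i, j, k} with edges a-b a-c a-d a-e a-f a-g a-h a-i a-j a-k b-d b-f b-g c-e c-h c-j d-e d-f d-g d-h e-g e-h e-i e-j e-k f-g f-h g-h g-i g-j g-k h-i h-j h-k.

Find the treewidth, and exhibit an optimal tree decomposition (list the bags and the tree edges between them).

Treewidth 4.
Bags: B1 = {a, e, g, h, i}  B2 = {a, e, g, h, j}  B3 = {a, c, e, h, j}  B4 = {a, e, g, h, k}  B5 = {a, d, e, g, h}  B6 = {a, d, f, g, h}  B7 = {a, b, d, f, g}
Tree: B1–B2, B2–B3, B1–B4, B4–B5, B5–B6, B6–B7

The largest bag has 5 vertices, giving width 4; this decomposition certifies tw(G) ≤ 4. On the other hand G contains the 5-clique {a, d, e, g, h}. A clique must lie in a single bag of any decomposition, so no decomposition can have width below 4. Combining the bounds, tw(G) = 4.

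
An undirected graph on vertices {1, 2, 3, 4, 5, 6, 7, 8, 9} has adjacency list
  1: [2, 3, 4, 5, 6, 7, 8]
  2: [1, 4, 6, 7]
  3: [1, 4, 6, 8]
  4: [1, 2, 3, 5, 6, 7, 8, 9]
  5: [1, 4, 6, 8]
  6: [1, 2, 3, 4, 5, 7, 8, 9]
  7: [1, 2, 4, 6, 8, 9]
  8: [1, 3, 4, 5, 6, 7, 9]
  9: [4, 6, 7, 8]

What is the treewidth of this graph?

4

A width-4 tree decomposition is:
Bags: B1 = {1, 4, 5, 6, 8}  B2 = {1, 3, 4, 6, 8}  B3 = {1, 4, 6, 7, 8}  B4 = {4, 6, 7, 8, 9}  B5 = {1, 2, 4, 6, 7}
Tree: B1–B2, B1–B3, B3–B4, B3–B5
Each bag holds 5 vertices, so the decomposition has width 4, which upper-bounds the treewidth. Conversely, {1, 3, 4, 6, 8} is a clique of size 5, and the vertices of any clique must share a bag in every tree decomposition; so some bag has ≥ 5 vertices and tw(G) ≥ 4. Combining the bounds, tw(G) = 4.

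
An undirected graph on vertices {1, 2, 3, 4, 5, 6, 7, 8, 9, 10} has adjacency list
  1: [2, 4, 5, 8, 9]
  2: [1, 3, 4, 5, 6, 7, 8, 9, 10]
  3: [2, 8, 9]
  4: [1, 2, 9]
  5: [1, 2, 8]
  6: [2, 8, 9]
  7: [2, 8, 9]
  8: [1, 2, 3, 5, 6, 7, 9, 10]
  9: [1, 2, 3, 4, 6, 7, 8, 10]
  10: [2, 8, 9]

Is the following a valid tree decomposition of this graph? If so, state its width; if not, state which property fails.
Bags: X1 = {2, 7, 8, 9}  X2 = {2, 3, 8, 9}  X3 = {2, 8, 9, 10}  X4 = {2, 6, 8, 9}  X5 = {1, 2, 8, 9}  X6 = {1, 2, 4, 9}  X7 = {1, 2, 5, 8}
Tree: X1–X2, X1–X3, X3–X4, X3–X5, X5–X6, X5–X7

Yes; width 3.

Vertex coverage: the bags together contain {1, 2, 3, 4, 5, 6, 7, 8, 9, 10}, the full vertex set. Edge coverage: each edge of G has both endpoints in at least one bag. Running intersection: for every vertex, the bags containing it form a connected subtree. All three properties hold, so this is a valid tree decomposition of width max|bag| − 1 = 3, and hence tw(G) ≤ 3.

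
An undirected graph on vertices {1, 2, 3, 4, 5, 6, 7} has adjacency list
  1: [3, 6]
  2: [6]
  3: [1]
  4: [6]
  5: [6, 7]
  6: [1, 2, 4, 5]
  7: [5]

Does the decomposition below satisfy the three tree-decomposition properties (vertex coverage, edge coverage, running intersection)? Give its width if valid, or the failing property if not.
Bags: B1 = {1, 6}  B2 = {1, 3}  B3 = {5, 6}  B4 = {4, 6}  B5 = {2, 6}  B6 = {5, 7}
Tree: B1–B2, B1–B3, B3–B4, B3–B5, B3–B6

Checking the three conditions: (i) the bags cover all of {1, 2, 3, 4, 5, 6, 7}; (ii) for each edge, some bag contains both endpoints; (iii) the bags containing any fixed vertex form a subtree. All hold, so the decomposition is valid with width 2 − 1 = 1.

Yes; width 1.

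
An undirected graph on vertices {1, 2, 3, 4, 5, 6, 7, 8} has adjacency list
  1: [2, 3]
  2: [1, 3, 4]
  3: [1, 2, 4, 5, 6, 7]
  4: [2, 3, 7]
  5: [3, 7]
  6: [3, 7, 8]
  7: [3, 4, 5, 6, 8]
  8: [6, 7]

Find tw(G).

A width-2 tree decomposition is:
Bags: B1 = {3, 4, 7}  B2 = {2, 3, 4}  B3 = {3, 6, 7}  B4 = {6, 7, 8}  B5 = {3, 5, 7}  B6 = {1, 2, 3}
Tree: B1–B2, B1–B3, B3–B4, B3–B5, B2–B6
The largest bag has 3 vertices, giving width 2; this decomposition certifies tw(G) ≤ 2. For the lower bound, the 3 vertices {6, 7, 8} are pairwise adjacent, and any tree decomposition puts a clique entirely inside one bag — forcing width ≥ 2. Therefore the treewidth is 2.

2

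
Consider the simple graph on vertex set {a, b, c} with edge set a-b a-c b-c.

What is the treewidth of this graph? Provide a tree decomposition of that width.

With just one bag of size 3, the width is 3 − 1 = 2, so tw(G) ≤ 2. Conversely, {a, b, c} is a clique of size 3, and the vertices of any clique must share a bag in every tree decomposition; so some bag has ≥ 3 vertices and tw(G) ≥ 2. Combining the bounds, tw(G) = 2.

Treewidth 2.
One optimal decomposition is:
Bags: B1 = {a, b, c}
Tree: (single bag)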